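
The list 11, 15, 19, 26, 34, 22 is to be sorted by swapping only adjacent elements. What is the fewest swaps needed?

2

Minimum adjacent swaps = number of inversions (each swap of adjacent out-of-order elements removes one inversion and no swap can remove more).
Count inversions — for each element, later elements that are smaller:
11: none → 0
15: none → 0
19: none → 0
26: 22 → 1
34: 22 → 1
22: none → 0
Total inversions: 0 + 0 + 0 + 1 + 1 + 0 = 2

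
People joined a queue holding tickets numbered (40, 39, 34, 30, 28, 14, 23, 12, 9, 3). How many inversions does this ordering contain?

44 out-of-order pairs

For each element, count later entries that are smaller:
40 → 39, 34, 30, 28, 14, 23, 12, 9, 3 → 9
39 → 34, 30, 28, 14, 23, 12, 9, 3 → 8
34 → 30, 28, 14, 23, 12, 9, 3 → 7
30 → 28, 14, 23, 12, 9, 3 → 6
28 → 14, 23, 12, 9, 3 → 5
14 → 12, 9, 3 → 3
23 → 12, 9, 3 → 3
12 → 9, 3 → 2
9 → 3 → 1
3 → none → 0
Sum: 9 + 8 + 7 + 6 + 5 + 3 + 3 + 2 + 1 + 0 = 44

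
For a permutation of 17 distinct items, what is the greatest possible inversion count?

There are 136 inversions.

A reversed (strictly descending) arrangement makes every pair an inversion, giving C(17, 2) inversions.
C(17, 2) = 17·16/2 = 136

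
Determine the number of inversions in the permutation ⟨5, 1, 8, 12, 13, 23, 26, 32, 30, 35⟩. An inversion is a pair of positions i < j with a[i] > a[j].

2

Count, for each position, how many later elements it exceeds:
5: 1
1: 0
8: 0
12: 0
13: 0
23: 0
26: 0
32: 1
30: 0
35: 0
Sum: 1 + 0 + 0 + 0 + 0 + 0 + 0 + 1 + 0 + 0 = 2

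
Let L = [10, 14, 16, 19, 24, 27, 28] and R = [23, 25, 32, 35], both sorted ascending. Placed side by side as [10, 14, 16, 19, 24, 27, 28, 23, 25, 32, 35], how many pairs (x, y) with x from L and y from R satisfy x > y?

5 split inversions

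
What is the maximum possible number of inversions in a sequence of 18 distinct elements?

Inversions: 153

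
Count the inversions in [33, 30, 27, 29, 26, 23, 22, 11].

27 out-of-order pairs

Sweep left to right; for each value list the smaller values that follow it:
33 → 30, 27, 29, 26, 23, 22, 11 → 7
30 → 27, 29, 26, 23, 22, 11 → 6
27 → 26, 23, 22, 11 → 4
29 → 26, 23, 22, 11 → 4
26 → 23, 22, 11 → 3
23 → 22, 11 → 2
22 → 11 → 1
11 → none → 0
Sum: 7 + 6 + 4 + 4 + 3 + 2 + 1 + 0 = 27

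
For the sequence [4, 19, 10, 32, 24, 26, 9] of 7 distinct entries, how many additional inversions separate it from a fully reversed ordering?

13

Maximum inversions for 7 distinct elements is C(7, 2) = 7·6/2 = 21.
Current inversions — for each element, count later smaller elements:
4: 0
19: 2
10: 1
32: 3
24: 1
26: 1
9: 0
Current total: 0 + 2 + 1 + 3 + 1 + 1 + 0 = 8
Shortfall: 21 − 8 = 13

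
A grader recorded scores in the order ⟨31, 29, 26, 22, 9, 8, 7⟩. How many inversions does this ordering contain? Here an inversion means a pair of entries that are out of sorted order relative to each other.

Count, for each position, how many later elements it exceeds:
31 → 29, 26, 22, 9, 8, 7 → 6
29 → 26, 22, 9, 8, 7 → 5
26 → 22, 9, 8, 7 → 4
22 → 9, 8, 7 → 3
9 → 8, 7 → 2
8 → 7 → 1
7 → none → 0
Sum: 6 + 5 + 4 + 3 + 2 + 1 + 0 = 21

Inversions: 21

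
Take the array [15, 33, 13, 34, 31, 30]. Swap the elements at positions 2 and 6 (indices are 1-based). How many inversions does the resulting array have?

Positions 2 and 6 hold 33 and 30; after swapping, the array is [15, 30, 13, 34, 31, 33].
Count, for each position, how many later elements it exceeds:
15 → 13 → 1
30 → 13 → 1
13 → none → 0
34 → 31, 33 → 2
31 → none → 0
33 → none → 0
Sum: 1 + 1 + 0 + 2 + 0 + 0 = 4

4 inversions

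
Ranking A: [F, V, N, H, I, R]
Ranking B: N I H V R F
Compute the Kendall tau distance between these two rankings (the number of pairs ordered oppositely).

Assign each item its position (1..6) in the first ordering, then rewrite the second ordering as that position sequence:
positions: F→1, V→2, N→3, H→4, I→5, R→6
second ordering as positions: [3, 5, 4, 2, 6, 1]
Discordant pairs = inversions in this position sequence.
3: 2, 1 → 2
5: 4, 2, 1 → 3
4: 2, 1 → 2
2: 1 → 1
6: 1 → 1
1: 0
Total: 2 + 3 + 2 + 1 + 1 + 0 = 9

9 discordant pairs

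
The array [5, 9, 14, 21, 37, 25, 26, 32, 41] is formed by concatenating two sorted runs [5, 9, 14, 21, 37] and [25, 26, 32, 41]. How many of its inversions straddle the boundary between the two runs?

Split inversions: 3

Count, for every r in R, how many entries of L exceed r:
r = 25: 37 → 1
r = 26: 37 → 1
r = 32: 37 → 1
r = 41: none → 0
Cross-inversions: 1 + 1 + 1 + 0 = 3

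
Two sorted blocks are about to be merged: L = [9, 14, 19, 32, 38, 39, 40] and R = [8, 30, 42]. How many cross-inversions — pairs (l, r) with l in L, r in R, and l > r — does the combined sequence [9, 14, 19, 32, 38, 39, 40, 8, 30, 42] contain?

11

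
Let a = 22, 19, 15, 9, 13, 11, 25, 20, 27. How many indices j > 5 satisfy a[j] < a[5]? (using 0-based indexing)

0

The element at index 5 is 11.
Elements after it: 25, 20, 27
None of them are smaller than 11.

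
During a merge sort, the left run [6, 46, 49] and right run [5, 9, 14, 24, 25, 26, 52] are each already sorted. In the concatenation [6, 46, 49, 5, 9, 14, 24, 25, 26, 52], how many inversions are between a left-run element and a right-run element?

13

Count, for every r in R, how many entries of L exceed r:
r = 5: 6, 46, 49 → 3
r = 9: 46, 49 → 2
r = 14: 46, 49 → 2
r = 24: 46, 49 → 2
r = 25: 46, 49 → 2
r = 26: 46, 49 → 2
r = 52: none → 0
Cross-inversions: 3 + 2 + 2 + 2 + 2 + 2 + 0 = 13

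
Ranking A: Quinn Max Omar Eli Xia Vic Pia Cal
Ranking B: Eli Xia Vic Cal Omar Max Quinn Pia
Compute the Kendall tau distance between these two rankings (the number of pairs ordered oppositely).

Assign each item its position (1..8) in the first ordering, then rewrite the second ordering as that position sequence:
positions: Quinn→1, Max→2, Omar→3, Eli→4, Xia→5, Vic→6, Pia→7, Cal→8
second ordering as positions: [4, 5, 6, 8, 3, 2, 1, 7]
Discordant pairs = inversions in this position sequence.
4: 3, 2, 1 → 3
5: 3, 2, 1 → 3
6: 3, 2, 1 → 3
8: 3, 2, 1, 7 → 4
3: 2, 1 → 2
2: 1 → 1
1: 0
7: 0
Total: 3 + 3 + 3 + 4 + 2 + 1 + 0 + 0 = 16

16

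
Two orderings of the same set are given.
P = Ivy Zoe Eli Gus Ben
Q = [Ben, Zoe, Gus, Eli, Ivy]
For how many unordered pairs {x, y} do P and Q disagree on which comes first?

Assign each item its position (1..5) in the first ordering, then rewrite the second ordering as that position sequence:
positions: Ivy→1, Zoe→2, Eli→3, Gus→4, Ben→5
second ordering as positions: [5, 2, 4, 3, 1]
Discordant pairs = inversions in this position sequence.
5: 2, 4, 3, 1 → 4
2: 1 → 1
4: 3, 1 → 2
3: 1 → 1
1: 0
Total: 4 + 1 + 2 + 1 + 0 = 8

8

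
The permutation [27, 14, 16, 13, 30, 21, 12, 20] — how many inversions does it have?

16 inversions

For each element, count later entries that are smaller:
27: 6
14: 2
16: 2
13: 1
30: 3
21: 2
12: 0
20: 0
Sum: 6 + 2 + 2 + 1 + 3 + 2 + 0 + 0 = 16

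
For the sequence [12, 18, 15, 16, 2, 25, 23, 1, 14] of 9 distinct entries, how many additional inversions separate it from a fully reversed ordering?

17

Maximum inversions for 9 distinct elements is C(9, 2) = 9·8/2 = 36.
Current inversions — for each element, count later smaller elements:
12: 2
18: 5
15: 3
16: 3
2: 1
25: 3
23: 2
1: 0
14: 0
Current total: 2 + 5 + 3 + 3 + 1 + 3 + 2 + 0 + 0 = 19
Shortfall: 36 − 19 = 17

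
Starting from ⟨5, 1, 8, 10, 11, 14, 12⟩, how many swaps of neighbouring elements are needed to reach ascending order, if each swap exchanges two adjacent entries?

2

Each adjacent swap fixes exactly one inversion, so the minimum swap count equals the number of inversions.
Count inversions — for each element, later elements that are smaller:
5: 1 → 1
1: none → 0
8: none → 0
10: none → 0
11: none → 0
14: 12 → 1
12: none → 0
Total inversions: 1 + 0 + 0 + 0 + 0 + 1 + 0 = 2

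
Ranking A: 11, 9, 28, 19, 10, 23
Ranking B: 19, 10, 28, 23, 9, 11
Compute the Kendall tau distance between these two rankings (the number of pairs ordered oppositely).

Assign each item its position (1..6) in the first ordering, then rewrite the second ordering as that position sequence:
positions: 11→1, 9→2, 28→3, 19→4, 10→5, 23→6
second ordering as positions: [4, 5, 3, 6, 2, 1]
Discordant pairs = inversions in this position sequence.
4: 3, 2, 1 → 3
5: 3, 2, 1 → 3
3: 2, 1 → 2
6: 2, 1 → 2
2: 1 → 1
1: 0
Total: 3 + 3 + 2 + 2 + 1 + 0 = 11

Discordant pairs: 11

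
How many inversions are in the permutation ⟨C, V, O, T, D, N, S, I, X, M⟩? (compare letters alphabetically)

21

Element-by-element contributions:
C → none → 0
V → O, T, D, N, S, I, M → 7
O → D, N, I, M → 4
T → D, N, S, I, M → 5
D → none → 0
N → I, M → 2
S → I, M → 2
I → none → 0
X → M → 1
M → none → 0
Sum: 0 + 7 + 4 + 5 + 0 + 2 + 2 + 0 + 1 + 0 = 21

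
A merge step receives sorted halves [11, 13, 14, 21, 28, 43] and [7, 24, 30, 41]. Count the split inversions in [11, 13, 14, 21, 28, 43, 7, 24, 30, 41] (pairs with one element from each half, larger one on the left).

Count, for every r in R, how many entries of L exceed r:
r = 7: 11, 13, 14, 21, 28, 43 → 6
r = 24: 28, 43 → 2
r = 30: 43 → 1
r = 41: 43 → 1
Cross-inversions: 6 + 2 + 1 + 1 = 10

10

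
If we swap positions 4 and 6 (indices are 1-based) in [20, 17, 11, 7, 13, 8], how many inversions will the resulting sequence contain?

Inversions: 13

Positions 4 and 6 hold 7 and 8; after swapping, the array is [20, 17, 11, 8, 13, 7].
For each element, count later entries that are smaller:
20 → 17, 11, 8, 13, 7 → 5
17 → 11, 8, 13, 7 → 4
11 → 8, 7 → 2
8 → 7 → 1
13 → 7 → 1
7 → none → 0
Sum: 5 + 4 + 2 + 1 + 1 + 0 = 13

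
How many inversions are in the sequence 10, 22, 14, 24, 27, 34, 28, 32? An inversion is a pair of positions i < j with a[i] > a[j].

3

For each element, count later entries that are smaller:
10 → none → 0
22 → 14 → 1
14 → none → 0
24 → none → 0
27 → none → 0
34 → 28, 32 → 2
28 → none → 0
32 → none → 0
Sum: 0 + 1 + 0 + 0 + 0 + 2 + 0 + 0 = 3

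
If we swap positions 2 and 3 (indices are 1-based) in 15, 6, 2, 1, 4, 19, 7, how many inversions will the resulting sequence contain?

There are 9 inversions.

Positions 2 and 3 hold 6 and 2; after swapping, the array is [15, 2, 6, 1, 4, 19, 7].
For each element, count later entries that are smaller:
15 → 2, 6, 1, 4, 7 → 5
2 → 1 → 1
6 → 1, 4 → 2
1 → none → 0
4 → none → 0
19 → 7 → 1
7 → none → 0
Sum: 5 + 1 + 2 + 0 + 0 + 1 + 0 = 9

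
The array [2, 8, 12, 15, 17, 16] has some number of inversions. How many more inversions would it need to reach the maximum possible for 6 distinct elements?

14

Maximum inversions for 6 distinct elements is C(6, 2) = 6·5/2 = 15.
Current inversions — for each element, count later smaller elements:
2: 0
8: 0
12: 0
15: 0
17: 1
16: 0
Current total: 0 + 0 + 0 + 0 + 1 + 0 = 1
Shortfall: 15 − 1 = 14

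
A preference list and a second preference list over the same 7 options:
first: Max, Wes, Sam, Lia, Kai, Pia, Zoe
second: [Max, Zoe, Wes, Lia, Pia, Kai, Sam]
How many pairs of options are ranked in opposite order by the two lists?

Assign each item its position (1..7) in the first ordering, then rewrite the second ordering as that position sequence:
positions: Max→1, Wes→2, Sam→3, Lia→4, Kai→5, Pia→6, Zoe→7
second ordering as positions: [1, 7, 2, 4, 6, 5, 3]
Discordant pairs = inversions in this position sequence.
1: 0
7: 2, 4, 6, 5, 3 → 5
2: 0
4: 3 → 1
6: 5, 3 → 2
5: 3 → 1
3: 0
Total: 0 + 5 + 0 + 1 + 2 + 1 + 0 = 9

Pairs: 9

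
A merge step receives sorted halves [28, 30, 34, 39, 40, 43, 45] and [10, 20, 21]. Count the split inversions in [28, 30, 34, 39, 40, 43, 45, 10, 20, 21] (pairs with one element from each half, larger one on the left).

Split inversions: 21

Take each right-half value and tally the left-half values above it:
r = 10: 28, 30, 34, 39, 40, 43, 45 → 7
r = 20: 28, 30, 34, 39, 40, 43, 45 → 7
r = 21: 28, 30, 34, 39, 40, 43, 45 → 7
Cross-inversions: 7 + 7 + 7 = 21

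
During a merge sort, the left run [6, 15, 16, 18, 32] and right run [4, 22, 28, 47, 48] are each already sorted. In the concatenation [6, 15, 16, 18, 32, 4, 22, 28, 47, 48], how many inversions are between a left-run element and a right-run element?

7 split inversions

For each element r of the right run, count left-run elements greater than r:
r = 4: 6, 15, 16, 18, 32 → 5
r = 22: 32 → 1
r = 28: 32 → 1
r = 47: none → 0
r = 48: none → 0
Cross-inversions: 5 + 1 + 1 + 0 + 0 = 7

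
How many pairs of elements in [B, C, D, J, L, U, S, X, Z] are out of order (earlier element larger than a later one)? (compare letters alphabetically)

1 inversion

Count, for each position, how many later elements it exceeds:
B → none → 0
C → none → 0
D → none → 0
J → none → 0
L → none → 0
U → S → 1
S → none → 0
X → none → 0
Z → none → 0
Sum: 0 + 0 + 0 + 0 + 0 + 1 + 0 + 0 + 0 = 1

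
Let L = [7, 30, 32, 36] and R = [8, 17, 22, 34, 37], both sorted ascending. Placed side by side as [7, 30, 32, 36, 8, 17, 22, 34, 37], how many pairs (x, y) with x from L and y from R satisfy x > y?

There are 10 cross-inversions.

Take each right-half value and tally the left-half values above it:
r = 8: 30, 32, 36 → 3
r = 17: 30, 32, 36 → 3
r = 22: 30, 32, 36 → 3
r = 34: 36 → 1
r = 37: none → 0
Cross-inversions: 3 + 3 + 3 + 1 + 0 = 10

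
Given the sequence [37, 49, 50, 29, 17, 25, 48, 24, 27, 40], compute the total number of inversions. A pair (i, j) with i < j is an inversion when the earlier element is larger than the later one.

27 inversions

Element-by-element contributions:
37: 5
49: 7
50: 7
29: 4
17: 0
25: 1
48: 3
24: 0
27: 0
40: 0
Sum: 5 + 7 + 7 + 4 + 0 + 1 + 3 + 0 + 0 + 0 = 27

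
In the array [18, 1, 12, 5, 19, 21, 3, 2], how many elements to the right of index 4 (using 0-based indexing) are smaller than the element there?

The element at index 4 is 19.
Elements after it: 21, 3, 2
Those smaller than 19: 3, 2

2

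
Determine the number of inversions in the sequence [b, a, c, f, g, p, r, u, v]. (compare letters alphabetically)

For each element, count later entries that are smaller:
b → a → 1
a → none → 0
c → none → 0
f → none → 0
g → none → 0
p → none → 0
r → none → 0
u → none → 0
v → none → 0
Sum: 1 + 0 + 0 + 0 + 0 + 0 + 0 + 0 + 0 = 1

Inversions: 1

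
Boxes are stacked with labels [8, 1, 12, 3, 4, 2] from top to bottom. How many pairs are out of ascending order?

There are 9 inversions.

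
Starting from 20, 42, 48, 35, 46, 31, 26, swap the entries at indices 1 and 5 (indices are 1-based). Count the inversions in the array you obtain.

Positions 1 and 5 hold 20 and 46; after swapping, the array is [46, 42, 48, 35, 20, 31, 26].
Sweep left to right; for each value list the smaller values that follow it:
46: 5
42: 4
48: 4
35: 3
20: 0
31: 1
26: 0
Sum: 5 + 4 + 4 + 3 + 0 + 1 + 0 = 17

17 inversions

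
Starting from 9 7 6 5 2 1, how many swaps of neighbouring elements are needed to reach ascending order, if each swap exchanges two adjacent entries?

Minimum adjacent swaps = number of inversions (each swap of adjacent out-of-order elements removes one inversion and no swap can remove more).
Count inversions — for each element, later elements that are smaller:
9: 7, 6, 5, 2, 1 → 5
7: 6, 5, 2, 1 → 4
6: 5, 2, 1 → 3
5: 2, 1 → 2
2: 1 → 1
1: none → 0
Total inversions: 5 + 4 + 3 + 2 + 1 + 0 = 15

15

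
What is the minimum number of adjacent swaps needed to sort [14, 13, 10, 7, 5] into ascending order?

Each adjacent swap fixes exactly one inversion, so the minimum swap count equals the number of inversions.
Count inversions — for each element, later elements that are smaller:
14: 13, 10, 7, 5 → 4
13: 10, 7, 5 → 3
10: 7, 5 → 2
7: 5 → 1
5: none → 0
Total inversions: 4 + 3 + 2 + 1 + 0 = 10

10 swaps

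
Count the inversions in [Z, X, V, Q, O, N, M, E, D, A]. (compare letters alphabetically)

There are 45 inversions.

For each element, count later entries that are smaller:
Z: 9
X: 8
V: 7
Q: 6
O: 5
N: 4
M: 3
E: 2
D: 1
A: 0
Sum: 9 + 8 + 7 + 6 + 5 + 4 + 3 + 2 + 1 + 0 = 45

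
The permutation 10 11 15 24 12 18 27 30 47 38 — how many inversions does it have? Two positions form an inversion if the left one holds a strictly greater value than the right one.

Inversions: 4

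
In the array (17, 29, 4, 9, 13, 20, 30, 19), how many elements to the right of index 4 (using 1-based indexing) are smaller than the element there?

The element at index 4 is 9.
Elements after it: 13, 20, 30, 19
None of them are smaller than 9.

0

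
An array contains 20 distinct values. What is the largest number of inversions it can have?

The maximum occurs when the array is in strictly decreasing order: every one of the C(20, 2) pairs is inverted.
C(20, 2) = 20·19/2 = 190

There are 190 inversions.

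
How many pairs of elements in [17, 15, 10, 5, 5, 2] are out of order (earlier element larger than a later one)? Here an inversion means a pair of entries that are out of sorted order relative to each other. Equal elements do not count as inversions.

Element-by-element contributions:
17: 5
15: 4
10: 3
5: 1
5: 1
2: 0
Sum: 5 + 4 + 3 + 1 + 1 + 0 = 14

14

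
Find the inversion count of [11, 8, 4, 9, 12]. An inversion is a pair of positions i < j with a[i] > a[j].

Inversions: 4

Count, for each position, how many later elements it exceeds:
11 → 8, 4, 9 → 3
8 → 4 → 1
4 → none → 0
9 → none → 0
12 → none → 0
Sum: 3 + 1 + 0 + 0 + 0 = 4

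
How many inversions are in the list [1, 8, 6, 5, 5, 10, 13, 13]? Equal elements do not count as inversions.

5

Count, for each position, how many later elements it exceeds:
1 → none → 0
8 → 6, 5, 5 → 3
6 → 5, 5 → 2
5 → none → 0
5 → none → 0
10 → none → 0
13 → none → 0
13 → none → 0
Sum: 0 + 3 + 2 + 0 + 0 + 0 + 0 + 0 = 5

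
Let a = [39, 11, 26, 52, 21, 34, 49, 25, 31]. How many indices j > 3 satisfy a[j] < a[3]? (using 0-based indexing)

The element at index 3 is 52.
Elements after it: 21, 34, 49, 25, 31
Those smaller than 52: 21, 34, 49, 25, 31

5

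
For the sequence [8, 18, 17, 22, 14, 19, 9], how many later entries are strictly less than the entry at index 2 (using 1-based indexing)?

3 such elements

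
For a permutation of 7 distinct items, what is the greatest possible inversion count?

21

A reversed (strictly descending) arrangement makes every pair an inversion, giving C(7, 2) inversions.
C(7, 2) = 7·6/2 = 21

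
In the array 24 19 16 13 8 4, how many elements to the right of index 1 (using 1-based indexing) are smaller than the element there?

The element at index 1 is 24.
Elements after it: 19, 16, 13, 8, 4
Those smaller than 24: 19, 16, 13, 8, 4

5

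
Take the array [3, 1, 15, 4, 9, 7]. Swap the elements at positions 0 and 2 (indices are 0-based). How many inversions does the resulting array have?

6 inversions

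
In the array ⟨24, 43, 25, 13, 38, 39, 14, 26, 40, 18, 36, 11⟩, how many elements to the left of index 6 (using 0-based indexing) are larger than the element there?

5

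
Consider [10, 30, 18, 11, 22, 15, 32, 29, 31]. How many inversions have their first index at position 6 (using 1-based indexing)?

0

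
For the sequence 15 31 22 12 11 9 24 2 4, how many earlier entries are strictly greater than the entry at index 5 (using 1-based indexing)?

4

The element at index 5 is 11.
Elements before it: 15, 31, 22, 12
Those larger than 11: 15, 31, 22, 12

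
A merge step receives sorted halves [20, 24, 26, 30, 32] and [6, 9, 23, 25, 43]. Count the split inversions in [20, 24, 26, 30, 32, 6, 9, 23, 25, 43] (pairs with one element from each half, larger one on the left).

Count, for every r in R, how many entries of L exceed r:
r = 6: 20, 24, 26, 30, 32 → 5
r = 9: 20, 24, 26, 30, 32 → 5
r = 23: 24, 26, 30, 32 → 4
r = 25: 26, 30, 32 → 3
r = 43: none → 0
Cross-inversions: 5 + 5 + 4 + 3 + 0 = 17

There are 17 cross-inversions.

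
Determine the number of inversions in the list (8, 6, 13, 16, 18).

There is 1 inversion.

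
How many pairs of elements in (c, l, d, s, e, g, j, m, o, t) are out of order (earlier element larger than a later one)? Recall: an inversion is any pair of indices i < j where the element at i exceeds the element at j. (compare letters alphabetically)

Inversions: 9

Sweep left to right; for each value list the smaller values that follow it:
c: 0
l: 4
d: 0
s: 5
e: 0
g: 0
j: 0
m: 0
o: 0
t: 0
Sum: 0 + 4 + 0 + 5 + 0 + 0 + 0 + 0 + 0 + 0 = 9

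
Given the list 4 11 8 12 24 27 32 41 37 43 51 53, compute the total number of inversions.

2 out-of-order pairs

Element-by-element contributions:
4 → none → 0
11 → 8 → 1
8 → none → 0
12 → none → 0
24 → none → 0
27 → none → 0
32 → none → 0
41 → 37 → 1
37 → none → 0
43 → none → 0
51 → none → 0
53 → none → 0
Sum: 0 + 1 + 0 + 0 + 0 + 0 + 0 + 1 + 0 + 0 + 0 + 0 = 2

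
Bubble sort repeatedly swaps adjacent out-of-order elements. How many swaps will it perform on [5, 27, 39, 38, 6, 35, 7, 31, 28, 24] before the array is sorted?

23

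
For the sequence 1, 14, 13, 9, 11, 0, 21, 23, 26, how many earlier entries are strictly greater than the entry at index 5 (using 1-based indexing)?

2

The element at index 5 is 11.
Elements before it: 1, 14, 13, 9
Those larger than 11: 14, 13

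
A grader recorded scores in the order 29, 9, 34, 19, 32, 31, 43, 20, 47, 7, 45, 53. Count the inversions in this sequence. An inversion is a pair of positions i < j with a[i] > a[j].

Element-by-element contributions:
29 → 9, 19, 20, 7 → 4
9 → 7 → 1
34 → 19, 32, 31, 20, 7 → 5
19 → 7 → 1
32 → 31, 20, 7 → 3
31 → 20, 7 → 2
43 → 20, 7 → 2
20 → 7 → 1
47 → 7, 45 → 2
7 → none → 0
45 → none → 0
53 → none → 0
Sum: 4 + 1 + 5 + 1 + 3 + 2 + 2 + 1 + 2 + 0 + 0 + 0 = 21

Inversions: 21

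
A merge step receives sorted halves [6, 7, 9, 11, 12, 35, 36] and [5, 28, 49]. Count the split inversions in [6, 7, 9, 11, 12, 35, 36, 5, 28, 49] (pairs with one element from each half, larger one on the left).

Take each right-half value and tally the left-half values above it:
r = 5: 6, 7, 9, 11, 12, 35, 36 → 7
r = 28: 35, 36 → 2
r = 49: none → 0
Cross-inversions: 7 + 2 + 0 = 9

9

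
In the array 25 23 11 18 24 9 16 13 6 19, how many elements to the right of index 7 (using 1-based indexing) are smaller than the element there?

2

The element at index 7 is 16.
Elements after it: 13, 6, 19
Those smaller than 16: 13, 6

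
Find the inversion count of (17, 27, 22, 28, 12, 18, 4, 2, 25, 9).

30 out-of-order pairs

Element-by-element contributions:
17: 4
27: 7
22: 5
28: 6
12: 3
18: 3
4: 1
2: 0
25: 1
9: 0
Sum: 4 + 7 + 5 + 6 + 3 + 3 + 1 + 0 + 1 + 0 = 30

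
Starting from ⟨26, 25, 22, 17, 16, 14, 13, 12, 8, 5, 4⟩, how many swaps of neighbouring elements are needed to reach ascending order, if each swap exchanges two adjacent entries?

Each adjacent swap fixes exactly one inversion, so the minimum swap count equals the number of inversions.
Count inversions — for each element, later elements that are smaller:
26: 25, 22, 17, 16, 14, 13, 12, 8, 5, 4 → 10
25: 22, 17, 16, 14, 13, 12, 8, 5, 4 → 9
22: 17, 16, 14, 13, 12, 8, 5, 4 → 8
17: 16, 14, 13, 12, 8, 5, 4 → 7
16: 14, 13, 12, 8, 5, 4 → 6
14: 13, 12, 8, 5, 4 → 5
13: 12, 8, 5, 4 → 4
12: 8, 5, 4 → 3
8: 5, 4 → 2
5: 4 → 1
4: none → 0
Total inversions: 10 + 9 + 8 + 7 + 6 + 5 + 4 + 3 + 2 + 1 + 0 = 55

55 swaps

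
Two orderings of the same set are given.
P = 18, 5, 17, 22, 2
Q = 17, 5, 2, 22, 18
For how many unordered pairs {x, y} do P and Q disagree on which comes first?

6 disagreeing pairs

Assign each item its position (1..5) in the first ordering, then rewrite the second ordering as that position sequence:
positions: 18→1, 5→2, 17→3, 22→4, 2→5
second ordering as positions: [3, 2, 5, 4, 1]
Discordant pairs = inversions in this position sequence.
3: 2, 1 → 2
2: 1 → 1
5: 4, 1 → 2
4: 1 → 1
1: 0
Total: 2 + 1 + 2 + 1 + 0 = 6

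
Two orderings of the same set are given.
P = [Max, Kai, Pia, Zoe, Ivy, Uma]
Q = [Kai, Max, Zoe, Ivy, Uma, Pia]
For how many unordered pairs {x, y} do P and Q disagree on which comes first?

4 disagreeing pairs

Assign each item its position (1..6) in the first ordering, then rewrite the second ordering as that position sequence:
positions: Max→1, Kai→2, Pia→3, Zoe→4, Ivy→5, Uma→6
second ordering as positions: [2, 1, 4, 5, 6, 3]
Discordant pairs = inversions in this position sequence.
2: 1 → 1
1: 0
4: 3 → 1
5: 3 → 1
6: 3 → 1
3: 0
Total: 1 + 0 + 1 + 1 + 1 + 0 = 4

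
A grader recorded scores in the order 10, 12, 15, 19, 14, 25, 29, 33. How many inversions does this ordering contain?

2 out-of-order pairs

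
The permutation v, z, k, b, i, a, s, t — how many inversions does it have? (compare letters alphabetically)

Sweep left to right; for each value list the smaller values that follow it:
v: 6
z: 6
k: 3
b: 1
i: 1
a: 0
s: 0
t: 0
Sum: 6 + 6 + 3 + 1 + 1 + 0 + 0 + 0 = 17

17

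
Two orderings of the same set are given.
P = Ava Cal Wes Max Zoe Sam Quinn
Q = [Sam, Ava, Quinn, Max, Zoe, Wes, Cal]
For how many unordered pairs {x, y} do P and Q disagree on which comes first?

Assign each item its position (1..7) in the first ordering, then rewrite the second ordering as that position sequence:
positions: Ava→1, Cal→2, Wes→3, Max→4, Zoe→5, Sam→6, Quinn→7
second ordering as positions: [6, 1, 7, 4, 5, 3, 2]
Discordant pairs = inversions in this position sequence.
6: 1, 4, 5, 3, 2 → 5
1: 0
7: 4, 5, 3, 2 → 4
4: 3, 2 → 2
5: 3, 2 → 2
3: 2 → 1
2: 0
Total: 5 + 0 + 4 + 2 + 2 + 1 + 0 = 14

14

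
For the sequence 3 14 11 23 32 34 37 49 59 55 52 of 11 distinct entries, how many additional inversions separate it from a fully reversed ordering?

51

Maximum inversions for 11 distinct elements is C(11, 2) = 11·10/2 = 55.
Current inversions — for each element, count later smaller elements:
3: 0
14: 1
11: 0
23: 0
32: 0
34: 0
37: 0
49: 0
59: 2
55: 1
52: 0
Current total: 0 + 1 + 0 + 0 + 0 + 0 + 0 + 0 + 2 + 1 + 0 = 4
Shortfall: 55 − 4 = 51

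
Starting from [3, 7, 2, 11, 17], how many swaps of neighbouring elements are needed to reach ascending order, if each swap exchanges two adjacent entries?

Minimum adjacent swaps = number of inversions (each swap of adjacent out-of-order elements removes one inversion and no swap can remove more).
Count inversions — for each element, later elements that are smaller:
3: 2 → 1
7: 2 → 1
2: none → 0
11: none → 0
17: none → 0
Total inversions: 1 + 1 + 0 + 0 + 0 = 2

2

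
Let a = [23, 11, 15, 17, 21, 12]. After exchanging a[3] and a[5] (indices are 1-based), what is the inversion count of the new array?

Positions 3 and 5 hold 15 and 21; after swapping, the array is [23, 11, 21, 17, 15, 12].
Count, for each position, how many later elements it exceeds:
23: 5
11: 0
21: 3
17: 2
15: 1
12: 0
Sum: 5 + 0 + 3 + 2 + 1 + 0 = 11

Inversions: 11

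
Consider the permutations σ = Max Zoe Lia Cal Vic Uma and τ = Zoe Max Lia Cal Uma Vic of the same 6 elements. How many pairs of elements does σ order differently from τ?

2 discordant pairs

Assign each item its position (1..6) in the first ordering, then rewrite the second ordering as that position sequence:
positions: Max→1, Zoe→2, Lia→3, Cal→4, Vic→5, Uma→6
second ordering as positions: [2, 1, 3, 4, 6, 5]
Discordant pairs = inversions in this position sequence.
2: 1 → 1
1: 0
3: 0
4: 0
6: 5 → 1
5: 0
Total: 1 + 0 + 0 + 0 + 1 + 0 = 2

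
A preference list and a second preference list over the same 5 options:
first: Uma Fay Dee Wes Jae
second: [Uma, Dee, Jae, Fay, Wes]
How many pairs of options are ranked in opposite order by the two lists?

3

Assign each item its position (1..5) in the first ordering, then rewrite the second ordering as that position sequence:
positions: Uma→1, Fay→2, Dee→3, Wes→4, Jae→5
second ordering as positions: [1, 3, 5, 2, 4]
Discordant pairs = inversions in this position sequence.
1: 0
3: 2 → 1
5: 2, 4 → 2
2: 0
4: 0
Total: 0 + 1 + 2 + 0 + 0 = 3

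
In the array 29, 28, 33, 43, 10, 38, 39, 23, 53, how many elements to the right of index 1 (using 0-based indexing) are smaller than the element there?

2 such elements

The element at index 1 is 28.
Elements after it: 33, 43, 10, 38, 39, 23, 53
Those smaller than 28: 10, 23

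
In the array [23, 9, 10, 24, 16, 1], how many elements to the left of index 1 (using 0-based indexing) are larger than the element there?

1

The element at index 1 is 9.
Elements before it: 23
Those larger than 9: 23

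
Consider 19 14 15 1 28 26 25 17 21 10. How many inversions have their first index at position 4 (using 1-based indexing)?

0

The element at index 4 is 1.
Elements after it: 28, 26, 25, 17, 21, 10
None of them are smaller than 1.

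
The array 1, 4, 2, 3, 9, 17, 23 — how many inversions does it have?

2 out-of-order pairs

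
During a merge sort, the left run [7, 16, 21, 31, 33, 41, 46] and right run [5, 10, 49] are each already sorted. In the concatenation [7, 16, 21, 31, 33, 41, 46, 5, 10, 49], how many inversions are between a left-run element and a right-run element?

13

Count, for every r in R, how many entries of L exceed r:
r = 5: 7, 16, 21, 31, 33, 41, 46 → 7
r = 10: 16, 21, 31, 33, 41, 46 → 6
r = 49: none → 0
Cross-inversions: 7 + 6 + 0 = 13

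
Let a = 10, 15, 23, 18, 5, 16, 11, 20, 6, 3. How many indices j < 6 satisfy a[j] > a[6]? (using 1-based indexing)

2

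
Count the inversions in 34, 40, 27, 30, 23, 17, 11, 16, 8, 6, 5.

52

For each element, count later entries that are smaller:
34: 9
40: 9
27: 7
30: 7
23: 6
17: 5
11: 3
16: 3
8: 2
6: 1
5: 0
Sum: 9 + 9 + 7 + 7 + 6 + 5 + 3 + 3 + 2 + 1 + 0 = 52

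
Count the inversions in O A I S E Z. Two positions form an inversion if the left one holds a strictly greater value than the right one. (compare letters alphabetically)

Sweep left to right; for each value list the smaller values that follow it:
O → A, I, E → 3
A → none → 0
I → E → 1
S → E → 1
E → none → 0
Z → none → 0
Sum: 3 + 0 + 1 + 1 + 0 + 0 = 5

5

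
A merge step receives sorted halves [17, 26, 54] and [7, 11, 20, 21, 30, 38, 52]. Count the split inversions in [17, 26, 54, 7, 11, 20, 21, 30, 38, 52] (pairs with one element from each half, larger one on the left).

Take each right-half value and tally the left-half values above it:
r = 7: 17, 26, 54 → 3
r = 11: 17, 26, 54 → 3
r = 20: 26, 54 → 2
r = 21: 26, 54 → 2
r = 30: 54 → 1
r = 38: 54 → 1
r = 52: 54 → 1
Cross-inversions: 3 + 3 + 2 + 2 + 1 + 1 + 1 = 13

There are 13 split inversions.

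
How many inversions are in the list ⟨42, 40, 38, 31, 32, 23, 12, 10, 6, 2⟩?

44 inversions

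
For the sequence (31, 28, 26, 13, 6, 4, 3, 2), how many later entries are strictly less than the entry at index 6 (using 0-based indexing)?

1

The element at index 6 is 3.
Elements after it: 2
Those smaller than 3: 2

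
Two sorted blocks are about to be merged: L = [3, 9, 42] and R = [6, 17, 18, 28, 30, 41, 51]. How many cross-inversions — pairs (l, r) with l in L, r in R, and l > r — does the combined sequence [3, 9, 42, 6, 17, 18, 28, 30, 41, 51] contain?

7 cross-inversions

Take each right-half value and tally the left-half values above it:
r = 6: 9, 42 → 2
r = 17: 42 → 1
r = 18: 42 → 1
r = 28: 42 → 1
r = 30: 42 → 1
r = 41: 42 → 1
r = 51: none → 0
Cross-inversions: 2 + 1 + 1 + 1 + 1 + 1 + 0 = 7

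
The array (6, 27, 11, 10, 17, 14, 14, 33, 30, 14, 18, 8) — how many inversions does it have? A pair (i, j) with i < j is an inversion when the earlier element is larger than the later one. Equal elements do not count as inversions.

26

Element-by-element contributions:
6: 0
27: 8
11: 2
10: 1
17: 4
14: 1
14: 1
33: 4
30: 3
14: 1
18: 1
8: 0
Sum: 0 + 8 + 2 + 1 + 4 + 1 + 1 + 4 + 3 + 1 + 1 + 0 = 26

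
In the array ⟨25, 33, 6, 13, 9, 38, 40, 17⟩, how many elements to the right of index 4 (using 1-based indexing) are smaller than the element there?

1

The element at index 4 is 13.
Elements after it: 9, 38, 40, 17
Those smaller than 13: 9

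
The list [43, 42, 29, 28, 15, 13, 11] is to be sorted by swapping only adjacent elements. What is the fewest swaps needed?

21 adjacent swaps

Minimum adjacent swaps = number of inversions (each swap of adjacent out-of-order elements removes one inversion and no swap can remove more).
Count inversions — for each element, later elements that are smaller:
43: 42, 29, 28, 15, 13, 11 → 6
42: 29, 28, 15, 13, 11 → 5
29: 28, 15, 13, 11 → 4
28: 15, 13, 11 → 3
15: 13, 11 → 2
13: 11 → 1
11: none → 0
Total inversions: 6 + 5 + 4 + 3 + 2 + 1 + 0 = 21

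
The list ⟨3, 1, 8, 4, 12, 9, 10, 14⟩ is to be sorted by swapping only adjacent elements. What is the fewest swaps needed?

4 swaps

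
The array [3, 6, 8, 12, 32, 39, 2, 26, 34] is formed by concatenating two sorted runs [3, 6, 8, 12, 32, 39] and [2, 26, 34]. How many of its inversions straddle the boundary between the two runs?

Count, for every r in R, how many entries of L exceed r:
r = 2: 3, 6, 8, 12, 32, 39 → 6
r = 26: 32, 39 → 2
r = 34: 39 → 1
Cross-inversions: 6 + 2 + 1 = 9

9 split inversions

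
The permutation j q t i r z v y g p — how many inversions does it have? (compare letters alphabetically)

Sweep left to right; for each value list the smaller values that follow it:
j → i, g → 2
q → i, g, p → 3
t → i, r, g, p → 4
i → g → 1
r → g, p → 2
z → v, y, g, p → 4
v → g, p → 2
y → g, p → 2
g → none → 0
p → none → 0
Sum: 2 + 3 + 4 + 1 + 2 + 4 + 2 + 2 + 0 + 0 = 20

20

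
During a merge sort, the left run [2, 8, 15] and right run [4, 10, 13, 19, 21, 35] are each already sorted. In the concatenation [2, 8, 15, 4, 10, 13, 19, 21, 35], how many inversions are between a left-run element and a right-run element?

Cross-inversions: 4

Count, for every r in R, how many entries of L exceed r:
r = 4: 8, 15 → 2
r = 10: 15 → 1
r = 13: 15 → 1
r = 19: none → 0
r = 21: none → 0
r = 35: none → 0
Cross-inversions: 2 + 1 + 1 + 0 + 0 + 0 = 4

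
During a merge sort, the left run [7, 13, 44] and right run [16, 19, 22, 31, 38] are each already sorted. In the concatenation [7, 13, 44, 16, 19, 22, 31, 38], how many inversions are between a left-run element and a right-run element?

Take each right-half value and tally the left-half values above it:
r = 16: 44 → 1
r = 19: 44 → 1
r = 22: 44 → 1
r = 31: 44 → 1
r = 38: 44 → 1
Cross-inversions: 1 + 1 + 1 + 1 + 1 = 5

5 cross-inversions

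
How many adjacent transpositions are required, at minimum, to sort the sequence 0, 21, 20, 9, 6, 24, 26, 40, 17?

The minimum number of adjacent swaps to sort an array equals its inversion count, since every such swap removes exactly one inversion.
Count inversions — for each element, later elements that are smaller:
0: none → 0
21: 20, 9, 6, 17 → 4
20: 9, 6, 17 → 3
9: 6 → 1
6: none → 0
24: 17 → 1
26: 17 → 1
40: 17 → 1
17: none → 0
Total inversions: 0 + 4 + 3 + 1 + 0 + 1 + 1 + 1 + 0 = 11

11 swaps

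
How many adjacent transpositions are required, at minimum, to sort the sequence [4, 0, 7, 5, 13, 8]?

There are 3 adjacent swaps.

Each adjacent swap fixes exactly one inversion, so the minimum swap count equals the number of inversions.
Count inversions — for each element, later elements that are smaller:
4: 0 → 1
0: none → 0
7: 5 → 1
5: none → 0
13: 8 → 1
8: none → 0
Total inversions: 1 + 0 + 1 + 0 + 1 + 0 = 3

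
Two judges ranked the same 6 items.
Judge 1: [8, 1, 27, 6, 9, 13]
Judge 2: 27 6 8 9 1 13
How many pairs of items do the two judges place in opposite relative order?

5 discordant pairs

Assign each item its position (1..6) in the first ordering, then rewrite the second ordering as that position sequence:
positions: 8→1, 1→2, 27→3, 6→4, 9→5, 13→6
second ordering as positions: [3, 4, 1, 5, 2, 6]
Discordant pairs = inversions in this position sequence.
3: 1, 2 → 2
4: 1, 2 → 2
1: 0
5: 2 → 1
2: 0
6: 0
Total: 2 + 2 + 0 + 1 + 0 + 0 = 5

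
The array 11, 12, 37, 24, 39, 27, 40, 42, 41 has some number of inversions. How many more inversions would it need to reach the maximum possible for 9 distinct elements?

Maximum inversions for 9 distinct elements is C(9, 2) = 9·8/2 = 36.
Current inversions — for each element, count later smaller elements:
11: 0
12: 0
37: 2
24: 0
39: 1
27: 0
40: 0
42: 1
41: 0
Current total: 0 + 0 + 2 + 0 + 1 + 0 + 0 + 1 + 0 = 4
Shortfall: 36 − 4 = 32

32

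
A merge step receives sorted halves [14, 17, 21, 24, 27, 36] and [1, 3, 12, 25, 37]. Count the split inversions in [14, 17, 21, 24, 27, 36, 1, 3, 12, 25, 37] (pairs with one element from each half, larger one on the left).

Take each right-half value and tally the left-half values above it:
r = 1: 14, 17, 21, 24, 27, 36 → 6
r = 3: 14, 17, 21, 24, 27, 36 → 6
r = 12: 14, 17, 21, 24, 27, 36 → 6
r = 25: 27, 36 → 2
r = 37: none → 0
Cross-inversions: 6 + 6 + 6 + 2 + 0 = 20

20 split inversions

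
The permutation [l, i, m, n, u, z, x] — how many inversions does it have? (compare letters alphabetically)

Listing every pair i<j with a[i]>a[j] (using 1-based positions):
(1,2): l > i
(6,7): z > x
That's 2 pairs.

2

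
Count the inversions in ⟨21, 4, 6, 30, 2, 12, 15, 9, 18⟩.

16

For each element, count later entries that are smaller:
21 → 4, 6, 2, 12, 15, 9, 18 → 7
4 → 2 → 1
6 → 2 → 1
30 → 2, 12, 15, 9, 18 → 5
2 → none → 0
12 → 9 → 1
15 → 9 → 1
9 → none → 0
18 → none → 0
Sum: 7 + 1 + 1 + 5 + 0 + 1 + 1 + 0 + 0 = 16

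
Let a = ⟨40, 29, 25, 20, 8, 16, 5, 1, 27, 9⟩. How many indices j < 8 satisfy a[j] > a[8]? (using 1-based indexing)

The element at index 8 is 1.
Elements before it: 40, 29, 25, 20, 8, 16, 5
Those larger than 1: 40, 29, 25, 20, 8, 16, 5

7 such elements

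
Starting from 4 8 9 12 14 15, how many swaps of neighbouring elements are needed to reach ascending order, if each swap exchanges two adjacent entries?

There are 0 swaps.

The minimum number of adjacent swaps to sort an array equals its inversion count, since every such swap removes exactly one inversion.
Count inversions — for each element, later elements that are smaller:
4: none → 0
8: none → 0
9: none → 0
12: none → 0
14: none → 0
15: none → 0
Total inversions: 0 + 0 + 0 + 0 + 0 + 0 = 0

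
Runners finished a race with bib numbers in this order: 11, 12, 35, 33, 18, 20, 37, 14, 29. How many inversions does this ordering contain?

13 inversions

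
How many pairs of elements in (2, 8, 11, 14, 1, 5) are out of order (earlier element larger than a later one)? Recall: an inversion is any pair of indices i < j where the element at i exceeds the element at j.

Listing every pair i<j with a[i]>a[j] (using 0-based positions):
(0,4): 2 > 1
(1,4): 8 > 1
(1,5): 8 > 5
(2,4): 11 > 1
(2,5): 11 > 5
(3,4): 14 > 1
(3,5): 14 > 5
That's 7 pairs.

7 out-of-order pairs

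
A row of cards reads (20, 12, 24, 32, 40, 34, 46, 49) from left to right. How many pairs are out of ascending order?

2 inversions

Element-by-element contributions:
20: 1
12: 0
24: 0
32: 0
40: 1
34: 0
46: 0
49: 0
Sum: 1 + 0 + 0 + 0 + 1 + 0 + 0 + 0 = 2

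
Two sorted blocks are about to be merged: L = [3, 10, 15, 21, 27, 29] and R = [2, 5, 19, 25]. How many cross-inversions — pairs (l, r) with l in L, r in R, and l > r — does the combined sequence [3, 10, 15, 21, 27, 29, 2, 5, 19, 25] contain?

16 split inversions

Count, for every r in R, how many entries of L exceed r:
r = 2: 3, 10, 15, 21, 27, 29 → 6
r = 5: 10, 15, 21, 27, 29 → 5
r = 19: 21, 27, 29 → 3
r = 25: 27, 29 → 2
Cross-inversions: 6 + 5 + 3 + 2 = 16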